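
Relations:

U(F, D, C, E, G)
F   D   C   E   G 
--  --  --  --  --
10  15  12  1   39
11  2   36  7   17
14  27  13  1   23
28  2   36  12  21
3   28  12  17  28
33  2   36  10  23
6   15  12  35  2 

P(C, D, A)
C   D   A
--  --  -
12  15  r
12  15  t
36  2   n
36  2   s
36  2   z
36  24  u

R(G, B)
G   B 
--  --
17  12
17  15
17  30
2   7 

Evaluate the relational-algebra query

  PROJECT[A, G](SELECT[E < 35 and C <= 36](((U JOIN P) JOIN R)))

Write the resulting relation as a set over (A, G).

Joining U and P on D, C yields {(10, 15, 12, 1, 39, r), (10, 15, 12, 1, 39, t), (11, 2, 36, 7, 17, n), (11, 2, 36, 7, 17, s), (11, 2, 36, 7, 17, z), (28, 2, 36, 12, 21, n), (28, 2, 36, 12, 21, s), (28, 2, 36, 12, 21, z), (33, 2, 36, 10, 23, n), (33, 2, 36, 10, 23, s), (33, 2, 36, 10, 23, z), (6, 15, 12, 35, 2, r), (6, 15, 12, 35, 2, t)}.
Joining (U JOIN P) and R on G yields {(11, 2, 36, 7, 17, n, 12), (11, 2, 36, 7, 17, n, 15), (11, 2, 36, 7, 17, n, 30), (11, 2, 36, 7, 17, s, 12), (11, 2, 36, 7, 17, s, 15), (11, 2, 36, 7, 17, s, 30), (11, 2, 36, 7, 17, z, 12), (11, 2, 36, 7, 17, z, 15), (11, 2, 36, 7, 17, z, 30), (6, 15, 12, 35, 2, r, 7), (6, 15, 12, 35, 2, t, 7)}.
Selection E < 35 and C <= 36: {(11, 2, 36, 7, 17, n, 12), (11, 2, 36, 7, 17, n, 15), (11, 2, 36, 7, 17, n, 30), (11, 2, 36, 7, 17, s, 12), (11, 2, 36, 7, 17, s, 15), (11, 2, 36, 7, 17, s, 30), (11, 2, 36, 7, 17, z, 12), (11, 2, 36, 7, 17, z, 15), (11, 2, 36, 7, 17, z, 30)}
Keep only column(s) A, G (6 duplicate(s) eliminated): {(n, 17), (s, 17), (z, 17)}

{(n, 17), (s, 17), (z, 17)}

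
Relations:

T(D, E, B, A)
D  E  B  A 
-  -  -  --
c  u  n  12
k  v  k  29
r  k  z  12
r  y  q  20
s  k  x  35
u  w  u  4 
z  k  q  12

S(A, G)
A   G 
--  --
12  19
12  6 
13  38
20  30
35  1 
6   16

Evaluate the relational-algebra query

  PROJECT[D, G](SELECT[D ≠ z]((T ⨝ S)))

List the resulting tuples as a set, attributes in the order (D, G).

Natural join on A: {(c, u, n, 12, 19), (c, u, n, 12, 6), (r, k, z, 12, 19), (r, k, z, 12, 6), (r, y, q, 20, 30), (s, k, x, 35, 1), (z, k, q, 12, 19), (z, k, q, 12, 6)}
Filtering on D ≠ z leaves {(c, u, n, 12, 19), (c, u, n, 12, 6), (r, k, z, 12, 19), (r, k, z, 12, 6), (r, y, q, 20, 30), (s, k, x, 35, 1)}.
π_{D, G} gives {(c, 19), (c, 6), (r, 19), (r, 30), (r, 6), (s, 1)}.

{(c, 19), (c, 6), (r, 19), (r, 30), (r, 6), (s, 1)}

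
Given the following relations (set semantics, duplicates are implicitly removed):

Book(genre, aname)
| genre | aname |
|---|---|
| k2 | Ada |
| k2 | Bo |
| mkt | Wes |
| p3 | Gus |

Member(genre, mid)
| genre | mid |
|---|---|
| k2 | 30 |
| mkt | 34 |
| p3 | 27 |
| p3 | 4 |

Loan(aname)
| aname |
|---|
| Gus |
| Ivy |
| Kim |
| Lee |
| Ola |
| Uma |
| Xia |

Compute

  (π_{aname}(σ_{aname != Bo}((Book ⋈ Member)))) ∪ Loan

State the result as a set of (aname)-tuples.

Natural join on genre: {(k2, Ada, 30), (k2, Bo, 30), (mkt, Wes, 34), (p3, Gus, 27), (p3, Gus, 4)}
Apply σ_{aname != Bo}; surviving tuples: {(k2, Ada, 30), (mkt, Wes, 34), (p3, Gus, 27), (p3, Gus, 4)}
π[aname]: project onto (aname) (1 duplicate(s) eliminated) → {Ada, Gus, Wes}
Taking the union: {Ada, Gus, Ivy, Kim, Lee, Ola, Uma, Wes, Xia}

{Ada, Gus, Ivy, Kim, Lee, Ola, Uma, Wes, Xia}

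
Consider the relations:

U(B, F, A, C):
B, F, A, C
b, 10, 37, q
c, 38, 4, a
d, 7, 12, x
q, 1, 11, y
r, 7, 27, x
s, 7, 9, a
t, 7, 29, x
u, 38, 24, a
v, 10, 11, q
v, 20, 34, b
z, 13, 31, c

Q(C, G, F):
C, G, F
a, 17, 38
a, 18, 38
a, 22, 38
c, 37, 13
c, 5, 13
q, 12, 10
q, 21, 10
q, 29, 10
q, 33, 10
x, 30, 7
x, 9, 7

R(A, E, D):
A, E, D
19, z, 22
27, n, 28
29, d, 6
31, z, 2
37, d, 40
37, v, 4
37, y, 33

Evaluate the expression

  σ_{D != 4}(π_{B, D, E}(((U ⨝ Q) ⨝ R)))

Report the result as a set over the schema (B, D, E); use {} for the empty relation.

{(b, 33, y), (b, 40, d), (r, 28, n), (t, 6, d), (z, 2, z)}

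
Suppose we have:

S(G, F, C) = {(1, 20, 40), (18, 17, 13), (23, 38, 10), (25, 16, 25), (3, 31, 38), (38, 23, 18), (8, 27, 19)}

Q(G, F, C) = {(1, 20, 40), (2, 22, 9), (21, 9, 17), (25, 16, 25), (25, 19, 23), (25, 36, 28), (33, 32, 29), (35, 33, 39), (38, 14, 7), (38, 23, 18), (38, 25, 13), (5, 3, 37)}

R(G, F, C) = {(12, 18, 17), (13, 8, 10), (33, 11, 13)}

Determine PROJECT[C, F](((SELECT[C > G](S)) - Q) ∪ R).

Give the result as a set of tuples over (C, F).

{(10, 8), (13, 11), (17, 18), (19, 27), (38, 31)}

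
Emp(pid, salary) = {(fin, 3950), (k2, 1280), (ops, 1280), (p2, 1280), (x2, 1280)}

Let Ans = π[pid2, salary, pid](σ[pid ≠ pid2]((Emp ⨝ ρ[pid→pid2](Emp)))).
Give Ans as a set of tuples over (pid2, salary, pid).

{(k2, 1280, ops), (k2, 1280, p2), (k2, 1280, x2), (ops, 1280, k2), (ops, 1280, p2), (ops, 1280, x2), (p2, 1280, k2), (p2, 1280, ops), (p2, 1280, x2), (x2, 1280, k2), (x2, 1280, ops), (x2, 1280, p2)}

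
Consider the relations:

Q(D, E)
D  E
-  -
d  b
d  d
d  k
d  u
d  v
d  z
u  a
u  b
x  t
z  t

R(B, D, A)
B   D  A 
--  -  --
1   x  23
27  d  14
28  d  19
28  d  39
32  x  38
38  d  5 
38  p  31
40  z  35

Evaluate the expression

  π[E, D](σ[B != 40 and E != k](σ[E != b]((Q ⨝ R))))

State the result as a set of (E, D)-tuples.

{(d, d), (t, x), (u, d), (v, d), (z, d)}

Q ⋈ R (natural join on D): {(d, b, 27, 14), (d, b, 28, 19), (d, b, 28, 39), (d, b, 38, 5), (d, d, 27, 14), (d, d, 28, 19), (d, d, 28, 39), (d, d, 38, 5), (d, k, 27, 14), (d, k, 28, 19), (d, k, 28, 39), (d, k, 38, 5), (d, u, 27, 14), (d, u, 28, 19), (d, u, 28, 39), (d, u, 38, 5), (d, v, 27, 14), (d, v, 28, 19), (d, v, 28, 39), (d, v, 38, 5), (d, z, 27, 14), (d, z, 28, 19), (d, z, 28, 39), (d, z, 38, 5), (x, t, 1, 23), (x, t, 32, 38), (z, t, 40, 35)}
Filtering on E != b leaves {(d, d, 27, 14), (d, d, 28, 19), (d, d, 28, 39), (d, d, 38, 5), (d, k, 27, 14), (d, k, 28, 19), (d, k, 28, 39), (d, k, 38, 5), (d, u, 27, 14), (d, u, 28, 19), (d, u, 28, 39), (d, u, 38, 5), (d, v, 27, 14), (d, v, 28, 19), (d, v, 28, 39), (d, v, 38, 5), (d, z, 27, 14), (d, z, 28, 19), (d, z, 28, 39), (d, z, 38, 5), (x, t, 1, 23), (x, t, 32, 38), (z, t, 40, 35)}.
Filtering on B != 40 and E != k leaves {(d, d, 27, 14), (d, d, 28, 19), (d, d, 28, 39), (d, d, 38, 5), (d, u, 27, 14), (d, u, 28, 19), (d, u, 28, 39), (d, u, 38, 5), (d, v, 27, 14), (d, v, 28, 19), (d, v, 28, 39), (d, v, 38, 5), (d, z, 27, 14), (d, z, 28, 19), (d, z, 28, 39), (d, z, 38, 5), (x, t, 1, 23), (x, t, 32, 38)}.
Keep only column(s) E, D (13 duplicate(s) eliminated): {(d, d), (t, x), (u, d), (v, d), (z, d)}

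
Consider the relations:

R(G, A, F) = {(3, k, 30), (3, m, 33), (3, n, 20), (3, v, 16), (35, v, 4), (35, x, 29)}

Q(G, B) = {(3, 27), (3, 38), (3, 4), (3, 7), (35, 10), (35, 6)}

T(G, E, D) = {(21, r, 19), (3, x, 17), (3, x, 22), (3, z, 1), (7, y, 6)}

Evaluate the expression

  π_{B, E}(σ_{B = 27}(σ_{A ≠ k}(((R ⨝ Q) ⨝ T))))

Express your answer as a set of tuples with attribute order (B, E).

{(27, x), (27, z)}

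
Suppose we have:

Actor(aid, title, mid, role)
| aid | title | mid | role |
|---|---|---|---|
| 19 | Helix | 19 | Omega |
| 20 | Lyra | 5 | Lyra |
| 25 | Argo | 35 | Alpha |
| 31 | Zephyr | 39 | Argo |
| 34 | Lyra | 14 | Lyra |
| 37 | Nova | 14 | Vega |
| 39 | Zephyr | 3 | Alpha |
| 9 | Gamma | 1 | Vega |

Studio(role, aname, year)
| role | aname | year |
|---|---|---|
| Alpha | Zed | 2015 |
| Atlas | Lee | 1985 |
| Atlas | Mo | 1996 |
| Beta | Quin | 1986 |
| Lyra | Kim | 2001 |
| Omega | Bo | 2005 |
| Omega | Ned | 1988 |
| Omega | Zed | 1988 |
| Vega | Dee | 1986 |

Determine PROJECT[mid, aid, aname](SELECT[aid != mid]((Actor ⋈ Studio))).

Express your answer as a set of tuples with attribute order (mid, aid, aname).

Actor ⋈ Studio (natural join on role): {(19, Helix, 19, Omega, Bo, 2005), (19, Helix, 19, Omega, Ned, 1988), (19, Helix, 19, Omega, Zed, 1988), (20, Lyra, 5, Lyra, Kim, 2001), (25, Argo, 35, Alpha, Zed, 2015), (34, Lyra, 14, Lyra, Kim, 2001), (37, Nova, 14, Vega, Dee, 1986), (39, Zephyr, 3, Alpha, Zed, 2015), (9, Gamma, 1, Vega, Dee, 1986)}
Apply σ_{aid != mid}; surviving tuples: {(20, Lyra, 5, Lyra, Kim, 2001), (25, Argo, 35, Alpha, Zed, 2015), (34, Lyra, 14, Lyra, Kim, 2001), (37, Nova, 14, Vega, Dee, 1986), (39, Zephyr, 3, Alpha, Zed, 2015), (9, Gamma, 1, Vega, Dee, 1986)}
Keep only column(s) mid, aid, aname: {(1, 9, Dee), (14, 34, Kim), (14, 37, Dee), (3, 39, Zed), (35, 25, Zed), (5, 20, Kim)}

{(1, 9, Dee), (14, 34, Kim), (14, 37, Dee), (3, 39, Zed), (35, 25, Zed), (5, 20, Kim)}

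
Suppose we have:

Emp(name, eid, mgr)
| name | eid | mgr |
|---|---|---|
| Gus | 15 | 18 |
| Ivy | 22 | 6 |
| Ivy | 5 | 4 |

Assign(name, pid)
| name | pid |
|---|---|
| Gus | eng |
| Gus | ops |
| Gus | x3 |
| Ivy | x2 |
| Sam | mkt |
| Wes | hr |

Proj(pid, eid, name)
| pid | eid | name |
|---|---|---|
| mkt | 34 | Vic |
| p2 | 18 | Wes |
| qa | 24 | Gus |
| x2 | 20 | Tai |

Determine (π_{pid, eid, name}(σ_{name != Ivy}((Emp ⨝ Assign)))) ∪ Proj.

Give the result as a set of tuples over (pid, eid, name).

Emp ⋈ Assign (natural join on name): {(Gus, 15, 18, eng), (Gus, 15, 18, ops), (Gus, 15, 18, x3), (Ivy, 22, 6, x2), (Ivy, 5, 4, x2)}
Selection name != Ivy: {(Gus, 15, 18, eng), (Gus, 15, 18, ops), (Gus, 15, 18, x3)}
Keep only column(s) pid, eid, name: {(eng, 15, Gus), (ops, 15, Gus), (x3, 15, Gus)}
Union: {(eng, 15, Gus), (ops, 15, Gus), (x3, 15, Gus)} with {(mkt, 34, Vic), (p2, 18, Wes), (qa, 24, Gus), (x2, 20, Tai)} → {(eng, 15, Gus), (mkt, 34, Vic), (ops, 15, Gus), (p2, 18, Wes), (qa, 24, Gus), (x2, 20, Tai), (x3, 15, Gus)}

{(eng, 15, Gus), (mkt, 34, Vic), (ops, 15, Gus), (p2, 18, Wes), (qa, 24, Gus), (x2, 20, Tai), (x3, 15, Gus)}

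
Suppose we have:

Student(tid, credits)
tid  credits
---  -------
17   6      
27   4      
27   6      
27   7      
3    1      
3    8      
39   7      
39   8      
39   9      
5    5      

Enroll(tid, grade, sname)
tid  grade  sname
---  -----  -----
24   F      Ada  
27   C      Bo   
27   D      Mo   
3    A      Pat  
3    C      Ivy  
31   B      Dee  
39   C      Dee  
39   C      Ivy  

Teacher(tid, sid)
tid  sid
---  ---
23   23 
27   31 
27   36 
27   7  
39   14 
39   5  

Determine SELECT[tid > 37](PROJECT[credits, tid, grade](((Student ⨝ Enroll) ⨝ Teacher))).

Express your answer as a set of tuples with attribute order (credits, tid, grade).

{(7, 39, C), (8, 39, C), (9, 39, C)}

Natural join on tid: {(27, 4, C, Bo), (27, 4, D, Mo), (27, 6, C, Bo), (27, 6, D, Mo), (27, 7, C, Bo), (27, 7, D, Mo), (3, 1, A, Pat), (3, 1, C, Ivy), (3, 8, A, Pat), (3, 8, C, Ivy), (39, 7, C, Dee), (39, 7, C, Ivy), (39, 8, C, Dee), (39, 8, C, Ivy), (39, 9, C, Dee), (39, 9, C, Ivy)}
Natural join on tid: {(27, 4, C, Bo, 31), (27, 4, C, Bo, 36), (27, 4, C, Bo, 7), (27, 4, D, Mo, 31), (27, 4, D, Mo, 36), (27, 4, D, Mo, 7), (27, 6, C, Bo, 31), (27, 6, C, Bo, 36), (27, 6, C, Bo, 7), (27, 6, D, Mo, 31), (27, 6, D, Mo, 36), (27, 6, D, Mo, 7), (27, 7, C, Bo, 31), (27, 7, C, Bo, 36), (27, 7, C, Bo, 7), (27, 7, D, Mo, 31), (27, 7, D, Mo, 36), (27, 7, D, Mo, 7), (39, 7, C, Dee, 14), (39, 7, C, Dee, 5), (39, 7, C, Ivy, 14), (39, 7, C, Ivy, 5), (39, 8, C, Dee, 14), (39, 8, C, Dee, 5), (39, 8, C, Ivy, 14), (39, 8, C, Ivy, 5), (39, 9, C, Dee, 14), (39, 9, C, Dee, 5), (39, 9, C, Ivy, 14), (39, 9, C, Ivy, 5)}
π[credits, tid, grade]: project onto (credits, tid, grade) (21 duplicate(s) eliminated) → {(4, 27, C), (4, 27, D), (6, 27, C), (6, 27, D), (7, 27, C), (7, 27, D), (7, 39, C), (8, 39, C), (9, 39, C)}
Filtering on tid > 37 leaves {(7, 39, C), (8, 39, C), (9, 39, C)}.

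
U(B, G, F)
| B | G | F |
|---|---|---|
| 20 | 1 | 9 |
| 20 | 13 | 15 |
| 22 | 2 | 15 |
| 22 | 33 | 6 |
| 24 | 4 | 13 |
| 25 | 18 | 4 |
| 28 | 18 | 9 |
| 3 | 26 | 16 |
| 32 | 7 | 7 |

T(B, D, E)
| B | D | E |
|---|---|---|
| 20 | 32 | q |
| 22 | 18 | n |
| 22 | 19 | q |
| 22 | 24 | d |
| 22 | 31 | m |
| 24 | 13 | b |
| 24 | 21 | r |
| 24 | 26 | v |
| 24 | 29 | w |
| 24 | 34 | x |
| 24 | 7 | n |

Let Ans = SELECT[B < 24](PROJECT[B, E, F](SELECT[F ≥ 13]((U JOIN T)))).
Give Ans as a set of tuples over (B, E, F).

{(20, q, 15), (22, d, 15), (22, m, 15), (22, n, 15), (22, q, 15)}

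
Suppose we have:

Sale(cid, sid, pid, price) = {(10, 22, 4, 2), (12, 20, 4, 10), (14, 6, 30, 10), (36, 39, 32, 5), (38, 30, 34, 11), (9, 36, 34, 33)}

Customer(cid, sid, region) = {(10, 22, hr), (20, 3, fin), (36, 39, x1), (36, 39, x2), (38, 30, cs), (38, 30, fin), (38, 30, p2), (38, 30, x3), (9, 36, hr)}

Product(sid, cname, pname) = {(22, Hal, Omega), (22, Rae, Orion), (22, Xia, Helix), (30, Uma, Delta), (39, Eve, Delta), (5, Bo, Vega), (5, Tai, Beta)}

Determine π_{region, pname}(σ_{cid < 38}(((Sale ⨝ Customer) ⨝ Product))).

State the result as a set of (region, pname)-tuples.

{(hr, Helix), (hr, Omega), (hr, Orion), (x1, Delta), (x2, Delta)}

Joining Sale and Customer on cid, sid yields {(10, 22, 4, 2, hr), (36, 39, 32, 5, x1), (36, 39, 32, 5, x2), (38, 30, 34, 11, cs), (38, 30, 34, 11, fin), (38, 30, 34, 11, p2), (38, 30, 34, 11, x3), (9, 36, 34, 33, hr)}.
Joining (Sale ⨝ Customer) and Product on sid yields {(10, 22, 4, 2, hr, Hal, Omega), (10, 22, 4, 2, hr, Rae, Orion), (10, 22, 4, 2, hr, Xia, Helix), (36, 39, 32, 5, x1, Eve, Delta), (36, 39, 32, 5, x2, Eve, Delta), (38, 30, 34, 11, cs, Uma, Delta), (38, 30, 34, 11, fin, Uma, Delta), (38, 30, 34, 11, p2, Uma, Delta), (38, 30, 34, 11, x3, Uma, Delta)}.
σ[cid < 38]: keep tuples satisfying cid < 38 → {(10, 22, 4, 2, hr, Hal, Omega), (10, 22, 4, 2, hr, Rae, Orion), (10, 22, 4, 2, hr, Xia, Helix), (36, 39, 32, 5, x1, Eve, Delta), (36, 39, 32, 5, x2, Eve, Delta)}
π[region, pname]: project onto (region, pname) → {(hr, Helix), (hr, Omega), (hr, Orion), (x1, Delta), (x2, Delta)}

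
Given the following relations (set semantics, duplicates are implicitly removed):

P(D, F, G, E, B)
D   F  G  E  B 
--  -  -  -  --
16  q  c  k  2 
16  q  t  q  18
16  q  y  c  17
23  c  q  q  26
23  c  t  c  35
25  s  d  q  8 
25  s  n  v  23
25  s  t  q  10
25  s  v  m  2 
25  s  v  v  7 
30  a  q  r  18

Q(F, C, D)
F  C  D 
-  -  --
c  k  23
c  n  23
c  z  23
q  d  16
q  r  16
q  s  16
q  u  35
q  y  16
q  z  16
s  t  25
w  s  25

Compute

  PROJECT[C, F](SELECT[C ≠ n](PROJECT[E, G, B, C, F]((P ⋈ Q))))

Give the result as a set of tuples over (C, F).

{(d, q), (k, c), (r, q), (s, q), (t, s), (y, q), (z, c), (z, q)}

Natural join on D, F: {(16, q, c, k, 2, d), (16, q, c, k, 2, r), (16, q, c, k, 2, s), (16, q, c, k, 2, y), (16, q, c, k, 2, z), (16, q, t, q, 18, d), (16, q, t, q, 18, r), (16, q, t, q, 18, s), (16, q, t, q, 18, y), (16, q, t, q, 18, z), (16, q, y, c, 17, d), (16, q, y, c, 17, r), (16, q, y, c, 17, s), (16, q, y, c, 17, y), (16, q, y, c, 17, z), (23, c, q, q, 26, k), (23, c, q, q, 26, n), (23, c, q, q, 26, z), (23, c, t, c, 35, k), (23, c, t, c, 35, n), (23, c, t, c, 35, z), (25, s, d, q, 8, t), (25, s, n, v, 23, t), (25, s, t, q, 10, t), (25, s, v, m, 2, t), (25, s, v, v, 7, t)}
π_{E, G, B, C, F} gives {(c, t, 35, k, c), (c, t, 35, n, c), (c, t, 35, z, c), (c, y, 17, d, q), (c, y, 17, r, q), (c, y, 17, s, q), (c, y, 17, y, q), (c, y, 17, z, q), (k, c, 2, d, q), (k, c, 2, r, q), (k, c, 2, s, q), (k, c, 2, y, q), (k, c, 2, z, q), (m, v, 2, t, s), (q, d, 8, t, s), (q, q, 26, k, c), (q, q, 26, n, c), (q, q, 26, z, c), (q, t, 10, t, s), (q, t, 18, d, q), (q, t, 18, r, q), (q, t, 18, s, q), (q, t, 18, y, q), (q, t, 18, z, q), (v, n, 23, t, s), (v, v, 7, t, s)}.
σ[C ≠ n]: keep tuples satisfying C ≠ n → {(c, t, 35, k, c), (c, t, 35, z, c), (c, y, 17, d, q), (c, y, 17, r, q), (c, y, 17, s, q), (c, y, 17, y, q), (c, y, 17, z, q), (k, c, 2, d, q), (k, c, 2, r, q), (k, c, 2, s, q), (k, c, 2, y, q), (k, c, 2, z, q), (m, v, 2, t, s), (q, d, 8, t, s), (q, q, 26, k, c), (q, q, 26, z, c), (q, t, 10, t, s), (q, t, 18, d, q), (q, t, 18, r, q), (q, t, 18, s, q), (q, t, 18, y, q), (q, t, 18, z, q), (v, n, 23, t, s), (v, v, 7, t, s)}
π_{C, F} gives {(d, q), (k, c), (r, q), (s, q), (t, s), (y, q), (z, c), (z, q)} (16 duplicate(s) eliminated).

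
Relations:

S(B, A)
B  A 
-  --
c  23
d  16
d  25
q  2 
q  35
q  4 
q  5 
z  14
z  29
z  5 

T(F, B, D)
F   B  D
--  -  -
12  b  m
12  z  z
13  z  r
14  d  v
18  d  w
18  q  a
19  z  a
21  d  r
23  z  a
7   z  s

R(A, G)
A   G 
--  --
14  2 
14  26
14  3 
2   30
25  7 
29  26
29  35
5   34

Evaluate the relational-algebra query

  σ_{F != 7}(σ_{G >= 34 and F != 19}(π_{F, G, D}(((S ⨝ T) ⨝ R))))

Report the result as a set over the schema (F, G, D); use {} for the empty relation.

Natural join on B: {(d, 16, 14, v), (d, 16, 18, w), (d, 16, 21, r), (d, 25, 14, v), (d, 25, 18, w), (d, 25, 21, r), (q, 2, 18, a), (q, 35, 18, a), (q, 4, 18, a), (q, 5, 18, a), (z, 14, 12, z), (z, 14, 13, r), (z, 14, 19, a), (z, 14, 23, a), (z, 14, 7, s), (z, 29, 12, z), (z, 29, 13, r), (z, 29, 19, a), (z, 29, 23, a), (z, 29, 7, s), (z, 5, 12, z), (z, 5, 13, r), (z, 5, 19, a), (z, 5, 23, a), (z, 5, 7, s)}
Natural join on A: {(d, 25, 14, v, 7), (d, 25, 18, w, 7), (d, 25, 21, r, 7), (q, 2, 18, a, 30), (q, 5, 18, a, 34), (z, 14, 12, z, 2), (z, 14, 12, z, 26), (z, 14, 12, z, 3), (z, 14, 13, r, 2), (z, 14, 13, r, 26), (z, 14, 13, r, 3), (z, 14, 19, a, 2), (z, 14, 19, a, 26), (z, 14, 19, a, 3), (z, 14, 23, a, 2), (z, 14, 23, a, 26), (z, 14, 23, a, 3), (z, 14, 7, s, 2), (z, 14, 7, s, 26), (z, 14, 7, s, 3), (z, 29, 12, z, 26), (z, 29, 12, z, 35), (z, 29, 13, r, 26), (z, 29, 13, r, 35), (z, 29, 19, a, 26), (z, 29, 19, a, 35), (z, 29, 23, a, 26), (z, 29, 23, a, 35), (z, 29, 7, s, 26), (z, 29, 7, s, 35), (z, 5, 12, z, 34), (z, 5, 13, r, 34), (z, 5, 19, a, 34), (z, 5, 23, a, 34), (z, 5, 7, s, 34)}
π_{F, G, D} gives {(12, 2, z), (12, 26, z), (12, 3, z), (12, 34, z), (12, 35, z), (13, 2, r), (13, 26, r), (13, 3, r), (13, 34, r), (13, 35, r), (14, 7, v), (18, 30, a), (18, 34, a), (18, 7, w), (19, 2, a), (19, 26, a), (19, 3, a), (19, 34, a), (19, 35, a), (21, 7, r), (23, 2, a), (23, 26, a), (23, 3, a), (23, 34, a), (23, 35, a), (7, 2, s), (7, 26, s), (7, 3, s), (7, 34, s), (7, 35, s)} (5 duplicate(s) eliminated).
Selection G >= 34 and F != 19: {(12, 34, z), (12, 35, z), (13, 34, r), (13, 35, r), (18, 34, a), (23, 34, a), (23, 35, a), (7, 34, s), (7, 35, s)}
Selection F != 7: {(12, 34, z), (12, 35, z), (13, 34, r), (13, 35, r), (18, 34, a), (23, 34, a), (23, 35, a)}

{(12, 34, z), (12, 35, z), (13, 34, r), (13, 35, r), (18, 34, a), (23, 34, a), (23, 35, a)}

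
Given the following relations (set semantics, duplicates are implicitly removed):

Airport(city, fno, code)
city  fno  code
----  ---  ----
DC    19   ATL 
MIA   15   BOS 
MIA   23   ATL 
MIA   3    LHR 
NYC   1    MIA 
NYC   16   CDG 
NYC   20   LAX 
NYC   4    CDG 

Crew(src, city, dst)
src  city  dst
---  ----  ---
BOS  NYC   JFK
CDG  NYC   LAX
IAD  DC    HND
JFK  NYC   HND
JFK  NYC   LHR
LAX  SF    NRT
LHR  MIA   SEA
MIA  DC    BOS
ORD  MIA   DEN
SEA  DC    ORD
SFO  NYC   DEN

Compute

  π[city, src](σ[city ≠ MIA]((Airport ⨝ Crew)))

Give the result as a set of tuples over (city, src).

Airport ⋈ Crew (natural join on city): {(DC, 19, ATL, IAD, HND), (DC, 19, ATL, MIA, BOS), (DC, 19, ATL, SEA, ORD), (MIA, 15, BOS, LHR, SEA), (MIA, 15, BOS, ORD, DEN), (MIA, 23, ATL, LHR, SEA), (MIA, 23, ATL, ORD, DEN), (MIA, 3, LHR, LHR, SEA), (MIA, 3, LHR, ORD, DEN), (NYC, 1, MIA, BOS, JFK), (NYC, 1, MIA, CDG, LAX), (NYC, 1, MIA, JFK, HND), (NYC, 1, MIA, JFK, LHR), (NYC, 1, MIA, SFO, DEN), (NYC, 16, CDG, BOS, JFK), (NYC, 16, CDG, CDG, LAX), (NYC, 16, CDG, JFK, HND), (NYC, 16, CDG, JFK, LHR), (NYC, 16, CDG, SFO, DEN), (NYC, 20, LAX, BOS, JFK), (NYC, 20, LAX, CDG, LAX), (NYC, 20, LAX, JFK, HND), (NYC, 20, LAX, JFK, LHR), (NYC, 20, LAX, SFO, DEN), (NYC, 4, CDG, BOS, JFK), (NYC, 4, CDG, CDG, LAX), (NYC, 4, CDG, JFK, HND), (NYC, 4, CDG, JFK, LHR), (NYC, 4, CDG, SFO, DEN)}
Selection city ≠ MIA: {(DC, 19, ATL, IAD, HND), (DC, 19, ATL, MIA, BOS), (DC, 19, ATL, SEA, ORD), (NYC, 1, MIA, BOS, JFK), (NYC, 1, MIA, CDG, LAX), (NYC, 1, MIA, JFK, HND), (NYC, 1, MIA, JFK, LHR), (NYC, 1, MIA, SFO, DEN), (NYC, 16, CDG, BOS, JFK), (NYC, 16, CDG, CDG, LAX), (NYC, 16, CDG, JFK, HND), (NYC, 16, CDG, JFK, LHR), (NYC, 16, CDG, SFO, DEN), (NYC, 20, LAX, BOS, JFK), (NYC, 20, LAX, CDG, LAX), (NYC, 20, LAX, JFK, HND), (NYC, 20, LAX, JFK, LHR), (NYC, 20, LAX, SFO, DEN), (NYC, 4, CDG, BOS, JFK), (NYC, 4, CDG, CDG, LAX), (NYC, 4, CDG, JFK, HND), (NYC, 4, CDG, JFK, LHR), (NYC, 4, CDG, SFO, DEN)}
Projecting to city, src (16 duplicate(s) eliminated): {(DC, IAD), (DC, MIA), (DC, SEA), (NYC, BOS), (NYC, CDG), (NYC, JFK), (NYC, SFO)}

{(DC, IAD), (DC, MIA), (DC, SEA), (NYC, BOS), (NYC, CDG), (NYC, JFK), (NYC, SFO)}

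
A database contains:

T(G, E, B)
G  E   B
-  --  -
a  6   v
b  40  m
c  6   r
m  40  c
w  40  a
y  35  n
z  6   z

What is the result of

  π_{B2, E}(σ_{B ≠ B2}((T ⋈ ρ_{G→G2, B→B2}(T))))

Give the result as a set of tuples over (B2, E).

ρ[G→G2, B→B2]: schema becomes (G2, E, B2); tuples unchanged.
Joining T and ρ_{G→G2, B→B2}(T) on E yields {(a, 6, v, a, v), (a, 6, v, c, r), (a, 6, v, z, z), (b, 40, m, b, m), (b, 40, m, m, c), (b, 40, m, w, a), (c, 6, r, a, v), (c, 6, r, c, r), (c, 6, r, z, z), (m, 40, c, b, m), (m, 40, c, m, c), (m, 40, c, w, a), (w, 40, a, b, m), (w, 40, a, m, c), (w, 40, a, w, a), (y, 35, n, y, n), (z, 6, z, a, v), (z, 6, z, c, r), (z, 6, z, z, z)}.
Filtering on B ≠ B2 leaves {(a, 6, v, c, r), (a, 6, v, z, z), (b, 40, m, m, c), (b, 40, m, w, a), (c, 6, r, a, v), (c, 6, r, z, z), (m, 40, c, b, m), (m, 40, c, w, a), (w, 40, a, b, m), (w, 40, a, m, c), (z, 6, z, a, v), (z, 6, z, c, r)}.
Projecting to B2, E (6 duplicate(s) eliminated): {(a, 40), (c, 40), (m, 40), (r, 6), (v, 6), (z, 6)}

{(a, 40), (c, 40), (m, 40), (r, 6), (v, 6), (z, 6)}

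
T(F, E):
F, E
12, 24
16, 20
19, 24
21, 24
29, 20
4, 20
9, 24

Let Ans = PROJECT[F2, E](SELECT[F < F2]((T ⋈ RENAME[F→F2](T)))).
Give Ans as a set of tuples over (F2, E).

ρ[F→F2]: schema becomes (F2, E); tuples unchanged.
Natural join on E: {(12, 24, 12), (12, 24, 19), (12, 24, 21), (12, 24, 9), (16, 20, 16), (16, 20, 29), (16, 20, 4), (19, 24, 12), (19, 24, 19), (19, 24, 21), (19, 24, 9), (21, 24, 12), (21, 24, 19), (21, 24, 21), (21, 24, 9), (29, 20, 16), (29, 20, 29), (29, 20, 4), (4, 20, 16), (4, 20, 29), (4, 20, 4), (9, 24, 12), (9, 24, 19), (9, 24, 21), (9, 24, 9)}
Selection F < F2: {(12, 24, 19), (12, 24, 21), (16, 20, 29), (19, 24, 21), (4, 20, 16), (4, 20, 29), (9, 24, 12), (9, 24, 19), (9, 24, 21)}
π_{F2, E} gives {(12, 24), (16, 20), (19, 24), (21, 24), (29, 20)} (4 duplicate(s) eliminated).

{(12, 24), (16, 20), (19, 24), (21, 24), (29, 20)}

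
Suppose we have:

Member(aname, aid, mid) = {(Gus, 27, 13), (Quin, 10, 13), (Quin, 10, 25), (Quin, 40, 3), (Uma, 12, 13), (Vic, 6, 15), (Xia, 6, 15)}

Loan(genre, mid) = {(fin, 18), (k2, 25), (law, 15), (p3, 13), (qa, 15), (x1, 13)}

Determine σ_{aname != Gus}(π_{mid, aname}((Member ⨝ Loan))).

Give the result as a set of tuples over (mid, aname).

{(13, Quin), (13, Uma), (15, Vic), (15, Xia), (25, Quin)}

Member ⋈ Loan (natural join on mid): {(Gus, 27, 13, p3), (Gus, 27, 13, x1), (Quin, 10, 13, p3), (Quin, 10, 13, x1), (Quin, 10, 25, k2), (Uma, 12, 13, p3), (Uma, 12, 13, x1), (Vic, 6, 15, law), (Vic, 6, 15, qa), (Xia, 6, 15, law), (Xia, 6, 15, qa)}
π[mid, aname]: project onto (mid, aname) (5 duplicate(s) eliminated) → {(13, Gus), (13, Quin), (13, Uma), (15, Vic), (15, Xia), (25, Quin)}
Apply σ_{aname != Gus}; surviving tuples: {(13, Quin), (13, Uma), (15, Vic), (15, Xia), (25, Quin)}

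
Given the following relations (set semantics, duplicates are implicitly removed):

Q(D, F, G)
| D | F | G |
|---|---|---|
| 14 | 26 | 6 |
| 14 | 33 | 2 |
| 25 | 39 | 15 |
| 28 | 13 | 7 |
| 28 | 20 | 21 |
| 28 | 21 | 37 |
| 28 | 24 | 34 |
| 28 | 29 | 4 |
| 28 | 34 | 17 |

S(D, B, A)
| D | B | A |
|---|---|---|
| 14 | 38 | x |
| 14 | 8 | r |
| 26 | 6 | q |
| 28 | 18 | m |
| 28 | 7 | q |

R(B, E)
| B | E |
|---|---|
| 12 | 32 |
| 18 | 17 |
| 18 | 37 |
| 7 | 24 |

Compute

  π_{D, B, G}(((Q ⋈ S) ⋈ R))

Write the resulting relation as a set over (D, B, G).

{(28, 18, 17), (28, 18, 21), (28, 18, 34), (28, 18, 37), (28, 18, 4), (28, 18, 7), (28, 7, 17), (28, 7, 21), (28, 7, 34), (28, 7, 37), (28, 7, 4), (28, 7, 7)}

Natural join on D: {(14, 26, 6, 38, x), (14, 26, 6, 8, r), (14, 33, 2, 38, x), (14, 33, 2, 8, r), (28, 13, 7, 18, m), (28, 13, 7, 7, q), (28, 20, 21, 18, m), (28, 20, 21, 7, q), (28, 21, 37, 18, m), (28, 21, 37, 7, q), (28, 24, 34, 18, m), (28, 24, 34, 7, q), (28, 29, 4, 18, m), (28, 29, 4, 7, q), (28, 34, 17, 18, m), (28, 34, 17, 7, q)}
Natural join on B: {(28, 13, 7, 18, m, 17), (28, 13, 7, 18, m, 37), (28, 13, 7, 7, q, 24), (28, 20, 21, 18, m, 17), (28, 20, 21, 18, m, 37), (28, 20, 21, 7, q, 24), (28, 21, 37, 18, m, 17), (28, 21, 37, 18, m, 37), (28, 21, 37, 7, q, 24), (28, 24, 34, 18, m, 17), (28, 24, 34, 18, m, 37), (28, 24, 34, 7, q, 24), (28, 29, 4, 18, m, 17), (28, 29, 4, 18, m, 37), (28, 29, 4, 7, q, 24), (28, 34, 17, 18, m, 17), (28, 34, 17, 18, m, 37), (28, 34, 17, 7, q, 24)}
π_{D, B, G} gives {(28, 18, 17), (28, 18, 21), (28, 18, 34), (28, 18, 37), (28, 18, 4), (28, 18, 7), (28, 7, 17), (28, 7, 21), (28, 7, 34), (28, 7, 37), (28, 7, 4), (28, 7, 7)} (6 duplicate(s) eliminated).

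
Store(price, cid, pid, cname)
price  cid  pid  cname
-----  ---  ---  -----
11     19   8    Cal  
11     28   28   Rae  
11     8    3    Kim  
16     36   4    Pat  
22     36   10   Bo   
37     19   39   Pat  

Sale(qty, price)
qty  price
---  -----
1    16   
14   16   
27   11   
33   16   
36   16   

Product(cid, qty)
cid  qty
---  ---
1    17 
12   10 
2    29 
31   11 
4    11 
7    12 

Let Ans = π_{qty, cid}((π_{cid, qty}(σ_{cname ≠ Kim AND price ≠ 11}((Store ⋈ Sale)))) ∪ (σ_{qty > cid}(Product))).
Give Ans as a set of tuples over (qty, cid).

Store ⋈ Sale (natural join on price): {(11, 19, 8, Cal, 27), (11, 28, 28, Rae, 27), (11, 8, 3, Kim, 27), (16, 36, 4, Pat, 1), (16, 36, 4, Pat, 14), (16, 36, 4, Pat, 33), (16, 36, 4, Pat, 36)}
Filtering on cname ≠ Kim AND price ≠ 11 leaves {(16, 36, 4, Pat, 1), (16, 36, 4, Pat, 14), (16, 36, 4, Pat, 33), (16, 36, 4, Pat, 36)}.
Keep only column(s) cid, qty: {(36, 1), (36, 14), (36, 33), (36, 36)}
Filtering on qty > cid leaves {(1, 17), (2, 29), (4, 11), (7, 12)}.
Set union of the two operands is {(1, 17), (2, 29), (36, 1), (36, 14), (36, 33), (36, 36), (4, 11), (7, 12)}.
Keep only column(s) qty, cid: {(1, 36), (11, 4), (12, 7), (14, 36), (17, 1), (29, 2), (33, 36), (36, 36)}

{(1, 36), (11, 4), (12, 7), (14, 36), (17, 1), (29, 2), (33, 36), (36, 36)}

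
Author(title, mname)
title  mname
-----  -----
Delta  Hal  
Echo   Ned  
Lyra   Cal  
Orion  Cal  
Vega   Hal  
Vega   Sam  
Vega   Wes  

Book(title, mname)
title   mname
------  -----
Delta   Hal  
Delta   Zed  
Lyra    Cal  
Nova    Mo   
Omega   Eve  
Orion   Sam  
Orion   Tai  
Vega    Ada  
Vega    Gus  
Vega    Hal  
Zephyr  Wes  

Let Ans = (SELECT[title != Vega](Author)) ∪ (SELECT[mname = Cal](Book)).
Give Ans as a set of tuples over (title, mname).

Apply σ_{title != Vega}; surviving tuples: {(Delta, Hal), (Echo, Ned), (Lyra, Cal), (Orion, Cal)}
Apply σ_{mname = Cal}; surviving tuples: {(Lyra, Cal)}
Set union of the two operands is {(Delta, Hal), (Echo, Ned), (Lyra, Cal), (Orion, Cal)}.

{(Delta, Hal), (Echo, Ned), (Lyra, Cal), (Orion, Cal)}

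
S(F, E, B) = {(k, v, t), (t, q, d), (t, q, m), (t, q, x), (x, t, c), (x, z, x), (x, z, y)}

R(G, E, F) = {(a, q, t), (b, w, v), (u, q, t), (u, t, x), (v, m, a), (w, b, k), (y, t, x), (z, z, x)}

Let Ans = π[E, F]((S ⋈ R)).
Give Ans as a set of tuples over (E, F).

Joining S and R on F, E yields {(t, q, d, a), (t, q, d, u), (t, q, m, a), (t, q, m, u), (t, q, x, a), (t, q, x, u), (x, t, c, u), (x, t, c, y), (x, z, x, z), (x, z, y, z)}.
Keep only column(s) E, F (7 duplicate(s) eliminated): {(q, t), (t, x), (z, x)}

{(q, t), (t, x), (z, x)}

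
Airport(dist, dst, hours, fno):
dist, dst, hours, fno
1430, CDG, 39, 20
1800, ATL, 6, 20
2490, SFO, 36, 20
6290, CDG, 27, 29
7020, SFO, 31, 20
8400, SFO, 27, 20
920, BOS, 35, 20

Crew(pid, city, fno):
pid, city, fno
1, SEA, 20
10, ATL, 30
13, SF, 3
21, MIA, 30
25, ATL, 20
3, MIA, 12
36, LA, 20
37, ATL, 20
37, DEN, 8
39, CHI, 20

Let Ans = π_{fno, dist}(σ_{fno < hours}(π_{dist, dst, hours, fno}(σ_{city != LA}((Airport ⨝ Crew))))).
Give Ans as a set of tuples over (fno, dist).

{(20, 1430), (20, 2490), (20, 7020), (20, 8400), (20, 920)}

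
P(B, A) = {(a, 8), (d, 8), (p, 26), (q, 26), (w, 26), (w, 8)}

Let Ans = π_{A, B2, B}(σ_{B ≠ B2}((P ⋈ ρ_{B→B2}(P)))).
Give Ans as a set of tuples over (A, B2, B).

{(26, p, q), (26, p, w), (26, q, p), (26, q, w), (26, w, p), (26, w, q), (8, a, d), (8, a, w), (8, d, a), (8, d, w), (8, w, a), (8, w, d)}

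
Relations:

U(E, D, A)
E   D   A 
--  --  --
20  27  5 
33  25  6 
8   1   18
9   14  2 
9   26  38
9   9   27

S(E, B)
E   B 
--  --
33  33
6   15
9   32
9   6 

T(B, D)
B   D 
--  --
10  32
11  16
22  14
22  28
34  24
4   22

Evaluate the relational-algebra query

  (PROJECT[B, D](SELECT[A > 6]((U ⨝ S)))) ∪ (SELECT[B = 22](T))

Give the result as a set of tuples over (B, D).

Joining U and S on E yields {(33, 25, 6, 33), (9, 14, 2, 32), (9, 14, 2, 6), (9, 26, 38, 32), (9, 26, 38, 6), (9, 9, 27, 32), (9, 9, 27, 6)}.
σ[A > 6]: keep tuples satisfying A > 6 → {(9, 26, 38, 32), (9, 26, 38, 6), (9, 9, 27, 32), (9, 9, 27, 6)}
π[B, D]: project onto (B, D) → {(32, 26), (32, 9), (6, 26), (6, 9)}
σ[B = 22]: keep tuples satisfying B = 22 → {(22, 14), (22, 28)}
Union: {(32, 26), (32, 9), (6, 26), (6, 9)} with {(22, 14), (22, 28)} → {(22, 14), (22, 28), (32, 26), (32, 9), (6, 26), (6, 9)}

{(22, 14), (22, 28), (32, 26), (32, 9), (6, 26), (6, 9)}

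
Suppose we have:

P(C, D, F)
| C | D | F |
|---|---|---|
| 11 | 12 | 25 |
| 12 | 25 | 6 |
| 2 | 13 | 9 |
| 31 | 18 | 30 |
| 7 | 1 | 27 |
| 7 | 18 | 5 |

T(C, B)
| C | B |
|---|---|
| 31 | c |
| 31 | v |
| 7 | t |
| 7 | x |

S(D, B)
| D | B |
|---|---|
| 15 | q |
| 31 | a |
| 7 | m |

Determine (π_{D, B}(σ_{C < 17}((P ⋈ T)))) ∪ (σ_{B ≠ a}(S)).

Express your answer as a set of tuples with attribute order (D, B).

Joining P and T on C yields {(31, 18, 30, c), (31, 18, 30, v), (7, 1, 27, t), (7, 1, 27, x), (7, 18, 5, t), (7, 18, 5, x)}.
Filtering on C < 17 leaves {(7, 1, 27, t), (7, 1, 27, x), (7, 18, 5, t), (7, 18, 5, x)}.
Projecting to D, B: {(1, t), (1, x), (18, t), (18, x)}
Filtering on B ≠ a leaves {(15, q), (7, m)}.
Taking the union: {(1, t), (1, x), (15, q), (18, t), (18, x), (7, m)}

{(1, t), (1, x), (15, q), (18, t), (18, x), (7, m)}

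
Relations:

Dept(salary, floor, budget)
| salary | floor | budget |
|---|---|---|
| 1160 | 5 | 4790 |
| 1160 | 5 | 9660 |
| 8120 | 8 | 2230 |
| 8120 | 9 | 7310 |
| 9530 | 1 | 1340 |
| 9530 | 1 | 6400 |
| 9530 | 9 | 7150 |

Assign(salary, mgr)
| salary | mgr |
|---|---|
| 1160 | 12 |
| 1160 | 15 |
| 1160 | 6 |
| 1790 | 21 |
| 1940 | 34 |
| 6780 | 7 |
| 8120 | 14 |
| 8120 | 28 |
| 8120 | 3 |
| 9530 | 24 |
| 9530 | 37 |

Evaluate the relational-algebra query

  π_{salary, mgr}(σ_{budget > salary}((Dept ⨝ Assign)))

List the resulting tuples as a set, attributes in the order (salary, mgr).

{(1160, 12), (1160, 15), (1160, 6)}

Dept ⋈ Assign (natural join on salary): {(1160, 5, 4790, 12), (1160, 5, 4790, 15), (1160, 5, 4790, 6), (1160, 5, 9660, 12), (1160, 5, 9660, 15), (1160, 5, 9660, 6), (8120, 8, 2230, 14), (8120, 8, 2230, 28), (8120, 8, 2230, 3), (8120, 9, 7310, 14), (8120, 9, 7310, 28), (8120, 9, 7310, 3), (9530, 1, 1340, 24), (9530, 1, 1340, 37), (9530, 1, 6400, 24), (9530, 1, 6400, 37), (9530, 9, 7150, 24), (9530, 9, 7150, 37)}
Apply σ_{budget > salary}; surviving tuples: {(1160, 5, 4790, 12), (1160, 5, 4790, 15), (1160, 5, 4790, 6), (1160, 5, 9660, 12), (1160, 5, 9660, 15), (1160, 5, 9660, 6)}
Keep only column(s) salary, mgr (3 duplicate(s) eliminated): {(1160, 12), (1160, 15), (1160, 6)}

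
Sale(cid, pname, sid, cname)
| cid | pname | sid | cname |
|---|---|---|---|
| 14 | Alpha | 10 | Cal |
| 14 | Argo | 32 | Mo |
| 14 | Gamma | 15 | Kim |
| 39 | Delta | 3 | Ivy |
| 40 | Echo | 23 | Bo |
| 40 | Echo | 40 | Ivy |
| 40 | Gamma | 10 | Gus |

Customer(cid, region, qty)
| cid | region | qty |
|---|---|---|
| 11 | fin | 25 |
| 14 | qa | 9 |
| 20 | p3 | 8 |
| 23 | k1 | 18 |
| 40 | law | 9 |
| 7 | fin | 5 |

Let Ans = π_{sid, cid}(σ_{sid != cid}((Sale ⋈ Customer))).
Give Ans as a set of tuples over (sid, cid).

{(10, 14), (10, 40), (15, 14), (23, 40), (32, 14)}

Natural join on cid: {(14, Alpha, 10, Cal, qa, 9), (14, Argo, 32, Mo, qa, 9), (14, Gamma, 15, Kim, qa, 9), (40, Echo, 23, Bo, law, 9), (40, Echo, 40, Ivy, law, 9), (40, Gamma, 10, Gus, law, 9)}
Selection sid != cid: {(14, Alpha, 10, Cal, qa, 9), (14, Argo, 32, Mo, qa, 9), (14, Gamma, 15, Kim, qa, 9), (40, Echo, 23, Bo, law, 9), (40, Gamma, 10, Gus, law, 9)}
π[sid, cid]: project onto (sid, cid) → {(10, 14), (10, 40), (15, 14), (23, 40), (32, 14)}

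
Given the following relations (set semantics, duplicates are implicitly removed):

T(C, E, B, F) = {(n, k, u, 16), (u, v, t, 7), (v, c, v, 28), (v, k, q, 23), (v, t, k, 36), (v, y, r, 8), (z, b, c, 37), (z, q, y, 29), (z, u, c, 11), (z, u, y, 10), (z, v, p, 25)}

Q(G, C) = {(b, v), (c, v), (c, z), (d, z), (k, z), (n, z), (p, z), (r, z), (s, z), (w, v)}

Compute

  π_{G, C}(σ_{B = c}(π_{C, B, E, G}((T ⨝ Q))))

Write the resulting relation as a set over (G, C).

{(c, z), (d, z), (k, z), (n, z), (p, z), (r, z), (s, z)}

T ⋈ Q (natural join on C): {(v, c, v, 28, b), (v, c, v, 28, c), (v, c, v, 28, w), (v, k, q, 23, b), (v, k, q, 23, c), (v, k, q, 23, w), (v, t, k, 36, b), (v, t, k, 36, c), (v, t, k, 36, w), (v, y, r, 8, b), (v, y, r, 8, c), (v, y, r, 8, w), (z, b, c, 37, c), (z, b, c, 37, d), (z, b, c, 37, k), (z, b, c, 37, n), (z, b, c, 37, p), (z, b, c, 37, r), (z, b, c, 37, s), (z, q, y, 29, c), (z, q, y, 29, d), (z, q, y, 29, k), (z, q, y, 29, n), (z, q, y, 29, p), (z, q, y, 29, r), (z, q, y, 29, s), (z, u, c, 11, c), (z, u, c, 11, d), (z, u, c, 11, k), (z, u, c, 11, n), (z, u, c, 11, p), (z, u, c, 11, r), (z, u, c, 11, s), (z, u, y, 10, c), (z, u, y, 10, d), (z, u, y, 10, k), (z, u, y, 10, n), (z, u, y, 10, p), (z, u, y, 10, r), (z, u, y, 10, s), (z, v, p, 25, c), (z, v, p, 25, d), (z, v, p, 25, k), (z, v, p, 25, n), (z, v, p, 25, p), (z, v, p, 25, r), (z, v, p, 25, s)}
Projecting to C, B, E, G: {(v, k, t, b), (v, k, t, c), (v, k, t, w), (v, q, k, b), (v, q, k, c), (v, q, k, w), (v, r, y, b), (v, r, y, c), (v, r, y, w), (v, v, c, b), (v, v, c, c), (v, v, c, w), (z, c, b, c), (z, c, b, d), (z, c, b, k), (z, c, b, n), (z, c, b, p), (z, c, b, r), (z, c, b, s), (z, c, u, c), (z, c, u, d), (z, c, u, k), (z, c, u, n), (z, c, u, p), (z, c, u, r), (z, c, u, s), (z, p, v, c), (z, p, v, d), (z, p, v, k), (z, p, v, n), (z, p, v, p), (z, p, v, r), (z, p, v, s), (z, y, q, c), (z, y, q, d), (z, y, q, k), (z, y, q, n), (z, y, q, p), (z, y, q, r), (z, y, q, s), (z, y, u, c), (z, y, u, d), (z, y, u, k), (z, y, u, n), (z, y, u, p), (z, y, u, r), (z, y, u, s)}
Selection B = c: {(z, c, b, c), (z, c, b, d), (z, c, b, k), (z, c, b, n), (z, c, b, p), (z, c, b, r), (z, c, b, s), (z, c, u, c), (z, c, u, d), (z, c, u, k), (z, c, u, n), (z, c, u, p), (z, c, u, r), (z, c, u, s)}
Projecting to G, C (7 duplicate(s) eliminated): {(c, z), (d, z), (k, z), (n, z), (p, z), (r, z), (s, z)}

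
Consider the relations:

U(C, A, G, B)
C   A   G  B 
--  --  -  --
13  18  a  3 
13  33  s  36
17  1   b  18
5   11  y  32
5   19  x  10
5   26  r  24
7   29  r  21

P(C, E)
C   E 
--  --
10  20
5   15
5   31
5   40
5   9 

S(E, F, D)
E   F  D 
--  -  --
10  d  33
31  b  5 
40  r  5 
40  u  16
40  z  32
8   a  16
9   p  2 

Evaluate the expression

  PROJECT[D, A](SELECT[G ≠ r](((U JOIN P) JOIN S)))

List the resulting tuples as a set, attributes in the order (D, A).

{(16, 11), (16, 19), (2, 11), (2, 19), (32, 11), (32, 19), (5, 11), (5, 19)}

U ⋈ P (natural join on C): {(5, 11, y, 32, 15), (5, 11, y, 32, 31), (5, 11, y, 32, 40), (5, 11, y, 32, 9), (5, 19, x, 10, 15), (5, 19, x, 10, 31), (5, 19, x, 10, 40), (5, 19, x, 10, 9), (5, 26, r, 24, 15), (5, 26, r, 24, 31), (5, 26, r, 24, 40), (5, 26, r, 24, 9)}
(U JOIN P) ⋈ S (natural join on E): {(5, 11, y, 32, 31, b, 5), (5, 11, y, 32, 40, r, 5), (5, 11, y, 32, 40, u, 16), (5, 11, y, 32, 40, z, 32), (5, 11, y, 32, 9, p, 2), (5, 19, x, 10, 31, b, 5), (5, 19, x, 10, 40, r, 5), (5, 19, x, 10, 40, u, 16), (5, 19, x, 10, 40, z, 32), (5, 19, x, 10, 9, p, 2), (5, 26, r, 24, 31, b, 5), (5, 26, r, 24, 40, r, 5), (5, 26, r, 24, 40, u, 16), (5, 26, r, 24, 40, z, 32), (5, 26, r, 24, 9, p, 2)}
σ[G ≠ r]: keep tuples satisfying G ≠ r → {(5, 11, y, 32, 31, b, 5), (5, 11, y, 32, 40, r, 5), (5, 11, y, 32, 40, u, 16), (5, 11, y, 32, 40, z, 32), (5, 11, y, 32, 9, p, 2), (5, 19, x, 10, 31, b, 5), (5, 19, x, 10, 40, r, 5), (5, 19, x, 10, 40, u, 16), (5, 19, x, 10, 40, z, 32), (5, 19, x, 10, 9, p, 2)}
Projecting to D, A (2 duplicate(s) eliminated): {(16, 11), (16, 19), (2, 11), (2, 19), (32, 11), (32, 19), (5, 11), (5, 19)}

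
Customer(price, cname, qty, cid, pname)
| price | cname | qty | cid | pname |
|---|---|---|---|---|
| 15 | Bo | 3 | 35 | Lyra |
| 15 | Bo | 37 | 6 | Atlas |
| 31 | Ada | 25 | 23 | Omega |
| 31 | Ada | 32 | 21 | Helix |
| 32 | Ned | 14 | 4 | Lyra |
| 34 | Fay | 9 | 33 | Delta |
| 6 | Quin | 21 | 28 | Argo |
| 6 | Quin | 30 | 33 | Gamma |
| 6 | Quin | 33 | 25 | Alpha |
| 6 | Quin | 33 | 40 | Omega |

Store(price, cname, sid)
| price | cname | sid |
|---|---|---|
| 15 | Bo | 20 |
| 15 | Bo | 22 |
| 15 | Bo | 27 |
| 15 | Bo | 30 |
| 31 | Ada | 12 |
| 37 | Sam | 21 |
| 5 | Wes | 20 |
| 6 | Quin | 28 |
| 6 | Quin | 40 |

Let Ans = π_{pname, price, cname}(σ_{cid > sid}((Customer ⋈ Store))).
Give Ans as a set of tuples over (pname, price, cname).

Joining Customer and Store on price, cname yields {(15, Bo, 3, 35, Lyra, 20), (15, Bo, 3, 35, Lyra, 22), (15, Bo, 3, 35, Lyra, 27), (15, Bo, 3, 35, Lyra, 30), (15, Bo, 37, 6, Atlas, 20), (15, Bo, 37, 6, Atlas, 22), (15, Bo, 37, 6, Atlas, 27), (15, Bo, 37, 6, Atlas, 30), (31, Ada, 25, 23, Omega, 12), (31, Ada, 32, 21, Helix, 12), (6, Quin, 21, 28, Argo, 28), (6, Quin, 21, 28, Argo, 40), (6, Quin, 30, 33, Gamma, 28), (6, Quin, 30, 33, Gamma, 40), (6, Quin, 33, 25, Alpha, 28), (6, Quin, 33, 25, Alpha, 40), (6, Quin, 33, 40, Omega, 28), (6, Quin, 33, 40, Omega, 40)}.
Selection cid > sid: {(15, Bo, 3, 35, Lyra, 20), (15, Bo, 3, 35, Lyra, 22), (15, Bo, 3, 35, Lyra, 27), (15, Bo, 3, 35, Lyra, 30), (31, Ada, 25, 23, Omega, 12), (31, Ada, 32, 21, Helix, 12), (6, Quin, 30, 33, Gamma, 28), (6, Quin, 33, 40, Omega, 28)}
Projecting to pname, price, cname (3 duplicate(s) eliminated): {(Gamma, 6, Quin), (Helix, 31, Ada), (Lyra, 15, Bo), (Omega, 31, Ada), (Omega, 6, Quin)}

{(Gamma, 6, Quin), (Helix, 31, Ada), (Lyra, 15, Bo), (Omega, 31, Ada), (Omega, 6, Quin)}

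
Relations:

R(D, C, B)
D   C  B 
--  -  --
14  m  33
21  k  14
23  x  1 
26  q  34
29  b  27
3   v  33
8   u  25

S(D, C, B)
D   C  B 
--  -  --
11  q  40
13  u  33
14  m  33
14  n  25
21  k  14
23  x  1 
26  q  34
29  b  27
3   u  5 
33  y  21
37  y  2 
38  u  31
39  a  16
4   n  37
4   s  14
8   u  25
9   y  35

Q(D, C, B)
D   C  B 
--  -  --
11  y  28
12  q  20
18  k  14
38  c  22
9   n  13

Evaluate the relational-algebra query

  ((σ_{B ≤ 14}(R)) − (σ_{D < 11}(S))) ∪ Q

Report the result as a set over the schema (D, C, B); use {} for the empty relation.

{(11, y, 28), (12, q, 20), (18, k, 14), (21, k, 14), (23, x, 1), (38, c, 22), (9, n, 13)}

Filtering on B ≤ 14 leaves {(21, k, 14), (23, x, 1)}.
Filtering on D < 11 leaves {(3, u, 5), (4, n, 37), (4, s, 14), (8, u, 25), (9, y, 35)}.
Taking the difference: {(21, k, 14), (23, x, 1)}
Taking the union: {(11, y, 28), (12, q, 20), (18, k, 14), (21, k, 14), (23, x, 1), (38, c, 22), (9, n, 13)}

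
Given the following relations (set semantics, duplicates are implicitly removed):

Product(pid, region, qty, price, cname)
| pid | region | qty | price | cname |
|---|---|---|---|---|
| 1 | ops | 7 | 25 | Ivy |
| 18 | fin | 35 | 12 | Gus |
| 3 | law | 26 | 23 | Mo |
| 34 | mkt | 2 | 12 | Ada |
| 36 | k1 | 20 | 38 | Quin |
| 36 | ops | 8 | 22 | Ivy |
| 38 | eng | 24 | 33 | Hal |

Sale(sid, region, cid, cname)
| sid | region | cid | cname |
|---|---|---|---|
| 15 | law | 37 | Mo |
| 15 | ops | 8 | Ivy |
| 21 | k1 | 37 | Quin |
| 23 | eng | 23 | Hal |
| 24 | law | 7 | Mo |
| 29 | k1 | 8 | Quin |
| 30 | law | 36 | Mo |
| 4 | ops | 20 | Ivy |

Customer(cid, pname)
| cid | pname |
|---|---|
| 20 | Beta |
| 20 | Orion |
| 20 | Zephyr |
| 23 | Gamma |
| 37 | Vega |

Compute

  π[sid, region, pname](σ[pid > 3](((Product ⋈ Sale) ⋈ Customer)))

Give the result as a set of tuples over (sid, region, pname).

Natural join on region, cname: {(1, ops, 7, 25, Ivy, 15, 8), (1, ops, 7, 25, Ivy, 4, 20), (3, law, 26, 23, Mo, 15, 37), (3, law, 26, 23, Mo, 24, 7), (3, law, 26, 23, Mo, 30, 36), (36, k1, 20, 38, Quin, 21, 37), (36, k1, 20, 38, Quin, 29, 8), (36, ops, 8, 22, Ivy, 15, 8), (36, ops, 8, 22, Ivy, 4, 20), (38, eng, 24, 33, Hal, 23, 23)}
Natural join on cid: {(1, ops, 7, 25, Ivy, 4, 20, Beta), (1, ops, 7, 25, Ivy, 4, 20, Orion), (1, ops, 7, 25, Ivy, 4, 20, Zephyr), (3, law, 26, 23, Mo, 15, 37, Vega), (36, k1, 20, 38, Quin, 21, 37, Vega), (36, ops, 8, 22, Ivy, 4, 20, Beta), (36, ops, 8, 22, Ivy, 4, 20, Orion), (36, ops, 8, 22, Ivy, 4, 20, Zephyr), (38, eng, 24, 33, Hal, 23, 23, Gamma)}
Filtering on pid > 3 leaves {(36, k1, 20, 38, Quin, 21, 37, Vega), (36, ops, 8, 22, Ivy, 4, 20, Beta), (36, ops, 8, 22, Ivy, 4, 20, Orion), (36, ops, 8, 22, Ivy, 4, 20, Zephyr), (38, eng, 24, 33, Hal, 23, 23, Gamma)}.
π[sid, region, pname]: project onto (sid, region, pname) → {(21, k1, Vega), (23, eng, Gamma), (4, ops, Beta), (4, ops, Orion), (4, ops, Zephyr)}

{(21, k1, Vega), (23, eng, Gamma), (4, ops, Beta), (4, ops, Orion), (4, ops, Zephyr)}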